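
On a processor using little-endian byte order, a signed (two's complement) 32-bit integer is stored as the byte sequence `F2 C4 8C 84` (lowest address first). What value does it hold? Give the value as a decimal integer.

In little-endian order the low byte comes first in memory.
Reassemble most-significant byte first: 84 8C C4 F2 → 0x848CC4F2.
Top bit is set, so as a signed 32-bit value this is 0x848CC4F2 − 2^32 = -2071149326.

-2071149326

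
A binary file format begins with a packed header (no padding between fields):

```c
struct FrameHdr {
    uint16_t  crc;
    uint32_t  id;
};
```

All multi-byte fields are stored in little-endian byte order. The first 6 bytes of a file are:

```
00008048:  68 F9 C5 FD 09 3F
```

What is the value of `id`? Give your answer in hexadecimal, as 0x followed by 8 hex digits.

0x3F09FDC5

`id` follows `crc` (2 bytes), so it starts at byte offset 2 and occupies 4 bytes.
Bytes at offsets 2..5: C5 FD 09 3F.
Little-endian stores the least-significant byte at the lowest address.
Reassemble most-significant byte first: 3F 09 FD C5 → 0x3F09FDC5.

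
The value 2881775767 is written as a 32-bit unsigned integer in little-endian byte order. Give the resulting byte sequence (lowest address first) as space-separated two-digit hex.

2881775767 in hexadecimal, padded to 32 bits, is 0xABC46897.
Split into bytes (most-significant first): AB C4 68 97.
Little-endian stores the least-significant byte at the lowest address.
So at ascending addresses the bytes are 97 68 C4 AB.

97 68 C4 AB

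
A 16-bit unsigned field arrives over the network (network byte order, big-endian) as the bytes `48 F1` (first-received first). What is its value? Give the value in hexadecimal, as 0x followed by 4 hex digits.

0x48F1

Big-endian: lowest address holds the most-significant byte.
The bytes are already most-significant first: 0x48F1.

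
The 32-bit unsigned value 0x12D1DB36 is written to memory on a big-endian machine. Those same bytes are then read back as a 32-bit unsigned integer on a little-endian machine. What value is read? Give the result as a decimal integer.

920375570

Stored big-endian, the bytes at ascending addresses are 12 D1 DB 36.
Read back as little-endian, the first byte is least significant, giving 0x36DBD112.
0x36DBD112 = 920375570.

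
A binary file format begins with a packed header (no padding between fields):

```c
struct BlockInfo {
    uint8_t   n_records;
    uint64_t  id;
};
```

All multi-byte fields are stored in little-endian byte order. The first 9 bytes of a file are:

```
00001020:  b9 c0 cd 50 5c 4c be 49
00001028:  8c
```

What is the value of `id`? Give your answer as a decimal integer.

10108820073785380288

`id` follows `n_records` (1 byte), so it starts at byte offset 1 and occupies 8 bytes.
Bytes at offsets 1..8: C0 CD 50 5C 4C BE 49 8C.
Little-endian: lowest address holds the least-significant byte.
Reassemble most-significant byte first: 8C 49 BE 4C 5C 50 CD C0 → 0x8C49BE4C5C50CDC0.
0x8C49BE4C5C50CDC0 = 10108820073785380288.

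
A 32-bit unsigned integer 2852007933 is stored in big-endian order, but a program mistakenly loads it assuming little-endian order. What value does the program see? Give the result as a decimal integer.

2852007933 in 32-bit hexadecimal is 0xA9FE2FFD.
Stored big-endian, the bytes at ascending addresses are A9 FE 2F FD.
Read back as little-endian, the first byte is least significant, giving 0xFD2FFEA9.
0xFD2FFEA9 = 4247781033.

4247781033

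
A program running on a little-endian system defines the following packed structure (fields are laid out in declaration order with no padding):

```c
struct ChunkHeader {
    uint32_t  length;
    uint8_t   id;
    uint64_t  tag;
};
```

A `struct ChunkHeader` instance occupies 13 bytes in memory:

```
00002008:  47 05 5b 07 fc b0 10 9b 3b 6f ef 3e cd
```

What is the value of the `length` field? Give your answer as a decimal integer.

`length` is the first field, at byte offset 0, occupying 4 bytes.
Bytes at offsets 0..3: 47 05 5B 07.
Little-endian: lowest address holds the least-significant byte.
Reassemble most-significant byte first: 07 5B 05 47 → 0x075B0547.
0x075B0547 = 123405639.

123405639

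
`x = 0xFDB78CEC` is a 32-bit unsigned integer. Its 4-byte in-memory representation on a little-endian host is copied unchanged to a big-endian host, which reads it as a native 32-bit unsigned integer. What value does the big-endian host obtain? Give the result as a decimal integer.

3968645117

Stored little-endian, the bytes at ascending addresses are EC 8C B7 FD.
Read back as big-endian, the last byte is least significant, giving 0xEC8CB7FD.
0xEC8CB7FD = 3968645117.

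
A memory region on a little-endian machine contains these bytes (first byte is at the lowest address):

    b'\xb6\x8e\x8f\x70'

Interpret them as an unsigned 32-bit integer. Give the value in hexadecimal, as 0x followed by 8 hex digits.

0x708F8EB6

Little-endian: lowest address holds the least-significant byte.
Reassemble most-significant byte first: 70 8F 8E B6 → 0x708F8EB6.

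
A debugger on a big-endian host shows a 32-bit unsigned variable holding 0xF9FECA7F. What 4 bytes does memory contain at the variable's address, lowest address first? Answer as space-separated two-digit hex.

Split into bytes (most-significant first): F9 FE CA 7F.
Big-endian: lowest address holds the most-significant byte.
So the memory order matches the most-significant-first order: F9 FE CA 7F.

F9 FE CA 7F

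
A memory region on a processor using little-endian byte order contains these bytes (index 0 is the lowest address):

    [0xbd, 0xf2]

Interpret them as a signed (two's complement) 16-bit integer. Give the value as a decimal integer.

Little-endian stores the least-significant byte at the lowest address.
Reassemble most-significant byte first: F2 BD → 0xF2BD.
Top bit is set, so as a signed 16-bit value this is 0xF2BD − 2^16 = -3395.

-3395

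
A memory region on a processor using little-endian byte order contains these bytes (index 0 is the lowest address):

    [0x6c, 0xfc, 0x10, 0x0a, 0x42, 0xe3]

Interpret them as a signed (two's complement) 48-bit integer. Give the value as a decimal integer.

-31602200478612

In little-endian order the low byte comes first in memory.
Reassemble most-significant byte first: E3 42 0A 10 FC 6C → 0xE3420A10FC6C.
Top bit is set, so as a signed 48-bit value this is 0xE3420A10FC6C − 2^48 = -31602200478612.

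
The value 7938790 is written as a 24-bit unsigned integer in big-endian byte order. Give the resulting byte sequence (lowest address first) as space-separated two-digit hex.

79 22 E6

7938790 in hexadecimal, padded to 24 bits, is 0x7922E6.
Split into bytes (most-significant first): 79 22 E6.
Big-endian: lowest address holds the most-significant byte.
So the memory order matches the most-significant-first order: 79 22 E6.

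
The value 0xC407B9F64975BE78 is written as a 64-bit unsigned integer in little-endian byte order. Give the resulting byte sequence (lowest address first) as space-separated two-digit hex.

Split into bytes (most-significant first): C4 07 B9 F6 49 75 BE 78.
In little-endian order the low byte comes first in memory.
So at ascending addresses the bytes are 78 BE 75 49 F6 B9 07 C4.

78 BE 75 49 F6 B9 07 C4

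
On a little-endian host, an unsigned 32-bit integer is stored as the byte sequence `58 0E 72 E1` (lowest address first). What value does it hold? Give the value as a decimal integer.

3782348376

In little-endian order the low byte comes first in memory.
Reassemble most-significant byte first: E1 72 0E 58 → 0xE1720E58.
0xE1720E58 = 3782348376.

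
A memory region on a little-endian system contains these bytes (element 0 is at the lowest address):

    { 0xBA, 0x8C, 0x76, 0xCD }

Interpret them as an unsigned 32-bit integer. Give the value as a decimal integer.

Little-endian stores the least-significant byte at the lowest address.
Reassemble most-significant byte first: CD 76 8C BA → 0xCD768CBA.
0xCD768CBA = 3447098554.

3447098554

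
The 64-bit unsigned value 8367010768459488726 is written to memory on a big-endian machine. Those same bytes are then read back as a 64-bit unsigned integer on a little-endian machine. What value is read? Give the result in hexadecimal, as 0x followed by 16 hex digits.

0xD65DE5ADF6971D74

8367010768459488726 in 64-bit hexadecimal is 0x741D97F6ADE55DD6.
Stored big-endian, the bytes at ascending addresses are 74 1D 97 F6 AD E5 5D D6.
Read back as little-endian, the first byte is least significant, giving 0xD65DE5ADF6971D74.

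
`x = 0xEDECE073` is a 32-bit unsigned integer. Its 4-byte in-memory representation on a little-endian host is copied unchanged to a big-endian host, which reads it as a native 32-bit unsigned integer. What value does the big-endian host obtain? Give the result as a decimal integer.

1944120557

Stored little-endian, the bytes at ascending addresses are 73 E0 EC ED.
Read back as big-endian, the last byte is least significant, giving 0x73E0ECED.
0x73E0ECED = 1944120557.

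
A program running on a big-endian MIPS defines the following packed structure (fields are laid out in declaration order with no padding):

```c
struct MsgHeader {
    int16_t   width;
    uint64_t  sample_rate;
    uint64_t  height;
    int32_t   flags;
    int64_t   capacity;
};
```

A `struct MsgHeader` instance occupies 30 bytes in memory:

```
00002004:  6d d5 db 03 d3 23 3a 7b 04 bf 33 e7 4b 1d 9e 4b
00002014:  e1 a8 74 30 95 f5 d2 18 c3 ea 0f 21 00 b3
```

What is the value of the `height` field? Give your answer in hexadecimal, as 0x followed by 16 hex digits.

0x33E74B1D9E4BE1A8

`height` follows `width` (2 B), `sample_rate` (8 B), so it starts at offset 2 + 8 = 10 and occupies 8 bytes.
Bytes at offsets 10..17: 33 E7 4B 1D 9E 4B E1 A8.
In big-endian order the high byte comes first in memory.
The bytes are already most-significant first: 0x33E74B1D9E4BE1A8.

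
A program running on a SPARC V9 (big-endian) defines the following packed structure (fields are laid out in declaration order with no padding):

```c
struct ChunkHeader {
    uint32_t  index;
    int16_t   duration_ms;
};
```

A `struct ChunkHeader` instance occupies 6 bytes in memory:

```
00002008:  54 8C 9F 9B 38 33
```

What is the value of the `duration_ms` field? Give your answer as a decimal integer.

`duration_ms` follows `index` (4 bytes), so it starts at byte offset 4 and occupies 2 bytes.
Bytes at offsets 4..5: 38 33.
Big-endian stores the most-significant byte at the lowest address.
The bytes are already most-significant first: 0x3833.
0x3833 = 14387.

14387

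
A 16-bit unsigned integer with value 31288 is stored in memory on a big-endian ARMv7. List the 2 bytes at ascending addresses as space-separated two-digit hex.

31288 in hexadecimal, padded to 16 bits, is 0x7A38.
Split into bytes (most-significant first): 7A 38.
In big-endian order the high byte comes first in memory.
So the memory order matches the most-significant-first order: 7A 38.

7A 38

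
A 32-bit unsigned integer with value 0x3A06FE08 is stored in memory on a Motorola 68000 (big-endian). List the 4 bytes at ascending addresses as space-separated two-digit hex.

3A 06 FE 08

Split into bytes (most-significant first): 3A 06 FE 08.
Big-endian: lowest address holds the most-significant byte.
So the memory order matches the most-significant-first order: 3A 06 FE 08.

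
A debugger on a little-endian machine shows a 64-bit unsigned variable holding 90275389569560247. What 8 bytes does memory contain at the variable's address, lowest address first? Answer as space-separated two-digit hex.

90275389569560247 in hexadecimal, padded to 64 bits, is 0x0140B8FD0F40EEB7.
Split into bytes (most-significant first): 01 40 B8 FD 0F 40 EE B7.
In little-endian order the low byte comes first in memory.
So at ascending addresses the bytes are B7 EE 40 0F FD B8 40 01.

B7 EE 40 0F FD B8 40 01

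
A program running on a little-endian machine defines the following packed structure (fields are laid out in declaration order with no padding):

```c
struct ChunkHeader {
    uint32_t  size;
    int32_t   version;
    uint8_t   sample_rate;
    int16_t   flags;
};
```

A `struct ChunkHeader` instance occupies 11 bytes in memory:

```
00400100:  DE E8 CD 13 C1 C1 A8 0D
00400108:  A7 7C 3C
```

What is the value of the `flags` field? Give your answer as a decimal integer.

15484

`flags` follows `size` (4 B), `version` (4 B), `sample_rate` (1 B), so it starts at offset 4 + 4 + 1 = 9 and occupies 2 bytes.
Bytes at offsets 9..10: 7C 3C.
Little-endian stores the least-significant byte at the lowest address.
Reassemble most-significant byte first: 3C 7C → 0x3C7C.
0x3C7C = 15484.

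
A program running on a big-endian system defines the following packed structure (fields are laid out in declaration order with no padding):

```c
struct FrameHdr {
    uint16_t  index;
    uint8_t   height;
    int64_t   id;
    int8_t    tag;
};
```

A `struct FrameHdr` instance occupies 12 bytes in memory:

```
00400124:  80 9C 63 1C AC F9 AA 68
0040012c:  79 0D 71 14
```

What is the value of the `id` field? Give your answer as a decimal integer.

`id` follows `index` (2 B), `height` (1 B), so it starts at offset 2 + 1 = 3 and occupies 8 bytes.
Bytes at offsets 3..10: 1C AC F9 AA 68 79 0D 71.
In big-endian order the high byte comes first in memory.
The bytes are already most-significant first: 0x1CACF9AA68790D71.
0x1CACF9AA68790D71 = 2066300839348735345.

2066300839348735345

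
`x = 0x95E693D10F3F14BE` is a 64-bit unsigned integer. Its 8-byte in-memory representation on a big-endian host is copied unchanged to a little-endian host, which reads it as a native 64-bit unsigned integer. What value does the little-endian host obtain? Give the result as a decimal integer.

13696641703913711253

Stored big-endian, the bytes at ascending addresses are 95 E6 93 D1 0F 3F 14 BE.
Read back as little-endian, the first byte is least significant, giving 0xBE143F0FD193E695.
0xBE143F0FD193E695 = 13696641703913711253.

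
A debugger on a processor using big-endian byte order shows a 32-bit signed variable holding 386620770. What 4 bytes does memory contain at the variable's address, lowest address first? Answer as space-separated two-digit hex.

17 0B 5D 62

386620770 in hexadecimal, padded to 32 bits, is 0x170B5D62.
Split into bytes (most-significant first): 17 0B 5D 62.
In big-endian order the high byte comes first in memory.
So the memory order matches the most-significant-first order: 17 0B 5D 62.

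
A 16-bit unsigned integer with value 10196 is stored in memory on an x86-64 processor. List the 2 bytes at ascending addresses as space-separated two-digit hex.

D4 27

10196 in hexadecimal, padded to 16 bits, is 0x27D4.
Split into bytes (most-significant first): 27 D4.
Little-endian stores the least-significant byte at the lowest address.
So at ascending addresses the bytes are D4 27.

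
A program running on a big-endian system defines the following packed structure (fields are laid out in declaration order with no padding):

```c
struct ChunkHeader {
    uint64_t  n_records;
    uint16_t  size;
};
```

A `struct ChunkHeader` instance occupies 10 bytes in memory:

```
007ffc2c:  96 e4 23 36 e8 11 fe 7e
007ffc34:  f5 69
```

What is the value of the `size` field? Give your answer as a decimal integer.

62825

`size` follows `n_records` (8 bytes), so it starts at byte offset 8 and occupies 2 bytes.
Bytes at offsets 8..9: F5 69.
In big-endian order the high byte comes first in memory.
The bytes are already most-significant first: 0xF569.
0xF569 = 62825.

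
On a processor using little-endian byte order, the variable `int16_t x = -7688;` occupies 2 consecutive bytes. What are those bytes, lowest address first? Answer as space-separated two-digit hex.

Two's complement of -7688 in 16 bits: 7688 = 0x1E08; invert → 0xE1F7; add 1 → 0xE1F8.
Split into bytes (most-significant first): E1 F8.
Little-endian stores the least-significant byte at the lowest address.
So at ascending addresses the bytes are F8 E1.

F8 E1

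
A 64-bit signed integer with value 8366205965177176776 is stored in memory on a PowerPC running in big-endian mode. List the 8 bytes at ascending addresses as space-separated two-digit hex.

74 1A BB FF D0 23 C2 C8

8366205965177176776 in hexadecimal, padded to 64 bits, is 0x741ABBFFD023C2C8.
Split into bytes (most-significant first): 74 1A BB FF D0 23 C2 C8.
Big-endian: lowest address holds the most-significant byte.
So the memory order matches the most-significant-first order: 74 1A BB FF D0 23 C2 C8.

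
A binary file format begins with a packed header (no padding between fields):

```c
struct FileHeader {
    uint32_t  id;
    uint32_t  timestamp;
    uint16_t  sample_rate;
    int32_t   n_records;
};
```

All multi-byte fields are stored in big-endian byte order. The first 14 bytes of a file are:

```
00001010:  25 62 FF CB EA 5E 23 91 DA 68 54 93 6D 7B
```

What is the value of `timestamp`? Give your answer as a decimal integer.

3932038033

`timestamp` follows `id` (4 bytes), so it starts at byte offset 4 and occupies 4 bytes.
Bytes at offsets 4..7: EA 5E 23 91.
Big-endian: lowest address holds the most-significant byte.
The bytes are already most-significant first: 0xEA5E2391.
0xEA5E2391 = 3932038033.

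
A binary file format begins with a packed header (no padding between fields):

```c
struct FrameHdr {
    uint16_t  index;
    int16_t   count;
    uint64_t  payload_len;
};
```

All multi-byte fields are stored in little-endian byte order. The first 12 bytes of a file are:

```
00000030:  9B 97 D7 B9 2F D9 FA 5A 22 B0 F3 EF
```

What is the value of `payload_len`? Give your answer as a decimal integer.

17290357056007231791

`payload_len` follows `index` (2 B), `count` (2 B), so it starts at offset 2 + 2 = 4 and occupies 8 bytes.
Bytes at offsets 4..11: 2F D9 FA 5A 22 B0 F3 EF.
Little-endian stores the least-significant byte at the lowest address.
Reassemble most-significant byte first: EF F3 B0 22 5A FA D9 2F → 0xEFF3B0225AFAD92F.
0xEFF3B0225AFAD92F = 17290357056007231791.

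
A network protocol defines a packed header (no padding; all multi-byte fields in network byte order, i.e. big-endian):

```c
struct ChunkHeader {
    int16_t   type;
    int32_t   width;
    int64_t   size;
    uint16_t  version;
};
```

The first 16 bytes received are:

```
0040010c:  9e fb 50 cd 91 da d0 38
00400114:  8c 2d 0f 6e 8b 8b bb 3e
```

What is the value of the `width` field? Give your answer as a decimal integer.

`width` follows `type` (2 bytes), so it starts at byte offset 2 and occupies 4 bytes.
Bytes at offsets 2..5: 50 CD 91 DA.
Big-endian stores the most-significant byte at the lowest address.
The bytes are already most-significant first: 0x50CD91DA.
0x50CD91DA = 1355649498.

1355649498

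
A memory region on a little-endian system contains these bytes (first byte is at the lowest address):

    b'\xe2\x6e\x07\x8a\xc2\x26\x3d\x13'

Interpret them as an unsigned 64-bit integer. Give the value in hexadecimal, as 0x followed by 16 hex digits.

0x133D26C28A076EE2

Little-endian stores the least-significant byte at the lowest address.
Reassemble most-significant byte first: 13 3D 26 C2 8A 07 6E E2 → 0x133D26C28A076EE2.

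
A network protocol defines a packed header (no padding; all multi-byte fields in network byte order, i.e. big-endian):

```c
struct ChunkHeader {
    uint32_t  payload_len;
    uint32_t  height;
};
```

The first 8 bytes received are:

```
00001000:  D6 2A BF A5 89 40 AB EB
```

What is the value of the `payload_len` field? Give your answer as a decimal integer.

`payload_len` is the first field, at byte offset 0, occupying 4 bytes.
Bytes at offsets 0..3: D6 2A BF A5.
Big-endian: lowest address holds the most-significant byte.
The bytes are already most-significant first: 0xD62ABFA5.
0xD62ABFA5 = 3593125797.

3593125797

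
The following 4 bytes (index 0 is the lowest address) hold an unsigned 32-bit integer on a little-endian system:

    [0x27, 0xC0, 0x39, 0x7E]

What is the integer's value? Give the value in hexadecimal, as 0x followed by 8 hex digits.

0x7E39C027

Little-endian stores the least-significant byte at the lowest address.
Reassemble most-significant byte first: 7E 39 C0 27 → 0x7E39C027.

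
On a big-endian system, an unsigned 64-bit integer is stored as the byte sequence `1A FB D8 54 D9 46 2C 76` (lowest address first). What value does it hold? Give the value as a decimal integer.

In big-endian order the high byte comes first in memory.
The bytes are already most-significant first: 0x1AFBD854D9462C76.
0x1AFBD854D9462C76 = 1944385523074608246.

1944385523074608246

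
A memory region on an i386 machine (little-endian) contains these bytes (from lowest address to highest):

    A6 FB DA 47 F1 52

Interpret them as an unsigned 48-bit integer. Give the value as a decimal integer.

91196246129574

In little-endian order the low byte comes first in memory.
Reassemble most-significant byte first: 52 F1 47 DA FB A6 → 0x52F147DAFBA6.
0x52F147DAFBA6 = 91196246129574.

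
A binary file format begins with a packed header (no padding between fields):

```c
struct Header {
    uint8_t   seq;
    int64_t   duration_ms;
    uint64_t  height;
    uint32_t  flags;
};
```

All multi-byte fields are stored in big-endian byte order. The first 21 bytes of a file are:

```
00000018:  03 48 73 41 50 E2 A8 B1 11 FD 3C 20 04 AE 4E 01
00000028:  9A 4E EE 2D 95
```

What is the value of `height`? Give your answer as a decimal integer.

18247494994674712986

`height` follows `seq` (1 B), `duration_ms` (8 B), so it starts at offset 1 + 8 = 9 and occupies 8 bytes.
Bytes at offsets 9..16: FD 3C 20 04 AE 4E 01 9A.
Big-endian stores the most-significant byte at the lowest address.
The bytes are already most-significant first: 0xFD3C2004AE4E019A.
0xFD3C2004AE4E019A = 18247494994674712986.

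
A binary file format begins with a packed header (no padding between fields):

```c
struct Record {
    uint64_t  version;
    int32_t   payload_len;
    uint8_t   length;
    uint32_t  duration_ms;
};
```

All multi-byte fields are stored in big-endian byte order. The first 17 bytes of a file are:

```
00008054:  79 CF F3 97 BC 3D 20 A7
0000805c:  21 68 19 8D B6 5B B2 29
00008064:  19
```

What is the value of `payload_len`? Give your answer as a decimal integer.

560470413

`payload_len` follows `version` (8 bytes), so it starts at byte offset 8 and occupies 4 bytes.
Bytes at offsets 8..11: 21 68 19 8D.
Big-endian: lowest address holds the most-significant byte.
The bytes are already most-significant first: 0x2168198D.
0x2168198D = 560470413.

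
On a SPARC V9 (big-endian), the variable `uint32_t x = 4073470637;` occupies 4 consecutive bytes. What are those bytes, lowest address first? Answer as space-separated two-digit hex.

4073470637 in hexadecimal, padded to 32 bits, is 0xF2CC3AAD.
Split into bytes (most-significant first): F2 CC 3A AD.
Big-endian stores the most-significant byte at the lowest address.
So the memory order matches the most-significant-first order: F2 CC 3A AD.

F2 CC 3A AD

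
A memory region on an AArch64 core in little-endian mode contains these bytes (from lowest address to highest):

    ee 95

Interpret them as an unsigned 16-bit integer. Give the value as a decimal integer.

38382

In little-endian order the low byte comes first in memory.
Reassemble most-significant byte first: 95 EE → 0x95EE.
0x95EE = 38382.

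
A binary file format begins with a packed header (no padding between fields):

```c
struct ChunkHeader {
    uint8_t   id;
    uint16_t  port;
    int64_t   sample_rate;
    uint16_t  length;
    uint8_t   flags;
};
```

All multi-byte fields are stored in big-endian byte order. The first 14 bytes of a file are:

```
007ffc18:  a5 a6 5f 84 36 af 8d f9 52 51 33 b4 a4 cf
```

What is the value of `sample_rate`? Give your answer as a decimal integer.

-8919748987652517581

`sample_rate` follows `id` (1 B), `port` (2 B), so it starts at offset 1 + 2 = 3 and occupies 8 bytes.
Bytes at offsets 3..10: 84 36 AF 8D F9 52 51 33.
Big-endian: lowest address holds the most-significant byte.
The bytes are already most-significant first: 0x8436AF8DF9525133.
Top bit is set, so as a signed 64-bit value this is 0x8436AF8DF9525133 − 2^64 = -8919748987652517581.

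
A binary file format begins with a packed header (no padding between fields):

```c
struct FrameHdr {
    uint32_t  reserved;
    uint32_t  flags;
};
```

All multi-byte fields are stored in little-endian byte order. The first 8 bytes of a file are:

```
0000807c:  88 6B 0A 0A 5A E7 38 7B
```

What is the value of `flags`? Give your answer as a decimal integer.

2067326810

`flags` follows `reserved` (4 bytes), so it starts at byte offset 4 and occupies 4 bytes.
Bytes at offsets 4..7: 5A E7 38 7B.
Little-endian: lowest address holds the least-significant byte.
Reassemble most-significant byte first: 7B 38 E7 5A → 0x7B38E75A.
0x7B38E75A = 2067326810.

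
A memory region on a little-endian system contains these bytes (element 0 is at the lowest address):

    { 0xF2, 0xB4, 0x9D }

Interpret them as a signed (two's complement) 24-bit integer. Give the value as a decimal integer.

In little-endian order the low byte comes first in memory.
Reassemble most-significant byte first: 9D B4 F2 → 0x9DB4F2.
Top bit is set, so as a signed 24-bit value this is 0x9DB4F2 − 2^24 = -6441742.

-6441742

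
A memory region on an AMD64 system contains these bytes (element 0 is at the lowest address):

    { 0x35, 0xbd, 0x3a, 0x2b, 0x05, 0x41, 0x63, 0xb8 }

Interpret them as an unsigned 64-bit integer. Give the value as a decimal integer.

13286534816129006901

Little-endian: lowest address holds the least-significant byte.
Reassemble most-significant byte first: B8 63 41 05 2B 3A BD 35 → 0xB86341052B3ABD35.
0xB86341052B3ABD35 = 13286534816129006901.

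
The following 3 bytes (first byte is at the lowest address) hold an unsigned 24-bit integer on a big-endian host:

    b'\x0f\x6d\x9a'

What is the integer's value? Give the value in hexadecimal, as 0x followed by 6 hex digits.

Big-endian: lowest address holds the most-significant byte.
The bytes are already most-significant first: 0x0F6D9A.

0x0F6D9A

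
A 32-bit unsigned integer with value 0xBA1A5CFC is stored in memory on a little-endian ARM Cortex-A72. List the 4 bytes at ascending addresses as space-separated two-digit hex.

FC 5C 1A BA

Split into bytes (most-significant first): BA 1A 5C FC.
Little-endian stores the least-significant byte at the lowest address.
So at ascending addresses the bytes are FC 5C 1A BA.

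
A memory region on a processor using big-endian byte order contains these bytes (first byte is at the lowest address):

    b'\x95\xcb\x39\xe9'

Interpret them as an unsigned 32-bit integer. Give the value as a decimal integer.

Big-endian stores the most-significant byte at the lowest address.
The bytes are already most-significant first: 0x95CB39E9.
0x95CB39E9 = 2513123817.

2513123817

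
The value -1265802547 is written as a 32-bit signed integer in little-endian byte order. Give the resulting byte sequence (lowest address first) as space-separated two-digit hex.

Two's complement of -1265802547 in 32 bits: 1265802547 = 0x4B729D33; invert → 0xB48D62CC; add 1 → 0xB48D62CD.
Split into bytes (most-significant first): B4 8D 62 CD.
Little-endian: lowest address holds the least-significant byte.
So at ascending addresses the bytes are CD 62 8D B4.

CD 62 8D B4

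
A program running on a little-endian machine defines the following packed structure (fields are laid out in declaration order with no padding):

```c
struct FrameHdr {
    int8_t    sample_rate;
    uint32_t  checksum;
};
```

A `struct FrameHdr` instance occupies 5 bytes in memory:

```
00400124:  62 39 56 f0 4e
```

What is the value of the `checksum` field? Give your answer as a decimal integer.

1324373561

`checksum` follows `sample_rate` (1 byte), so it starts at byte offset 1 and occupies 4 bytes.
Bytes at offsets 1..4: 39 56 F0 4E.
Little-endian: lowest address holds the least-significant byte.
Reassemble most-significant byte first: 4E F0 56 39 → 0x4EF05639.
0x4EF05639 = 1324373561.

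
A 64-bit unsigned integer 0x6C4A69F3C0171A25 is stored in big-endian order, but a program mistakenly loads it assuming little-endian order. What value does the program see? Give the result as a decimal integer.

2673475446282734188

Stored big-endian, the bytes at ascending addresses are 6C 4A 69 F3 C0 17 1A 25.
Read back as little-endian, the first byte is least significant, giving 0x251A17C0F3694A6C.
0x251A17C0F3694A6C = 2673475446282734188.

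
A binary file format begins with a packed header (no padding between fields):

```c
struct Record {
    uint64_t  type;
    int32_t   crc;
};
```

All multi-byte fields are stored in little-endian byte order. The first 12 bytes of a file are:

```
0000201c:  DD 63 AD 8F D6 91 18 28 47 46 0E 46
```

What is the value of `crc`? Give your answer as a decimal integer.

`crc` follows `type` (8 bytes), so it starts at byte offset 8 and occupies 4 bytes.
Bytes at offsets 8..11: 47 46 0E 46.
Little-endian stores the least-significant byte at the lowest address.
Reassemble most-significant byte first: 46 0E 46 47 → 0x460E4647.
0x460E4647 = 1175340615.

1175340615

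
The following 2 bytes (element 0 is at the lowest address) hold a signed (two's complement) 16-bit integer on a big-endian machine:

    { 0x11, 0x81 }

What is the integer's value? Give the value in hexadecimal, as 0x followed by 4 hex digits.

0x1181

Big-endian stores the most-significant byte at the lowest address.
The bytes are already most-significant first: 0x1181.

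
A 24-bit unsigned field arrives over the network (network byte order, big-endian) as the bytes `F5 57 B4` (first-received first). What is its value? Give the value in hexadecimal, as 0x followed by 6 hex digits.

0xF557B4

In big-endian order the high byte comes first in memory.
The bytes are already most-significant first: 0xF557B4.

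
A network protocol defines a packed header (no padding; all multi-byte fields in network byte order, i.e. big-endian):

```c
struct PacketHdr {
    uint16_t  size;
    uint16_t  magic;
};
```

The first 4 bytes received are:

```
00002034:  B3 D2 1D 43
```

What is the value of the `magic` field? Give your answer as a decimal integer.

7491

`magic` follows `size` (2 bytes), so it starts at byte offset 2 and occupies 2 bytes.
Bytes at offsets 2..3: 1D 43.
In big-endian order the high byte comes first in memory.
The bytes are already most-significant first: 0x1D43.
0x1D43 = 7491.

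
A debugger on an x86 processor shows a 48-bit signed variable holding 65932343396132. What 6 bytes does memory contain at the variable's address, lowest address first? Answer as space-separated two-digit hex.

65932343396132 in hexadecimal, padded to 48 bits, is 0x3BF711E84724.
Split into bytes (most-significant first): 3B F7 11 E8 47 24.
In little-endian order the low byte comes first in memory.
So at ascending addresses the bytes are 24 47 E8 11 F7 3B.

24 47 E8 11 F7 3B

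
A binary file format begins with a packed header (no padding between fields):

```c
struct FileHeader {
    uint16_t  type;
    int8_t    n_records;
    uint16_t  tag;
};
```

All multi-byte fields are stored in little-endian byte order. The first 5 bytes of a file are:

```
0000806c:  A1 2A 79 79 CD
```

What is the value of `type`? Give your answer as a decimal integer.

10913

`type` is the first field, at byte offset 0, occupying 2 bytes.
Bytes at offsets 0..1: A1 2A.
In little-endian order the low byte comes first in memory.
Reassemble most-significant byte first: 2A A1 → 0x2AA1.
0x2AA1 = 10913.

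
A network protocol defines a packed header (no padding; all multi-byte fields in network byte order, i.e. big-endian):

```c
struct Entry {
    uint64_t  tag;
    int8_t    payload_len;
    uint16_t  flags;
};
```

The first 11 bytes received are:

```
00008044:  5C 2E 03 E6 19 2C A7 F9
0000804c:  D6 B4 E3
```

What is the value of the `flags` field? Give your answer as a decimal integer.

46307

`flags` follows `tag` (8 B), `payload_len` (1 B), so it starts at offset 8 + 1 = 9 and occupies 2 bytes.
Bytes at offsets 9..10: B4 E3.
Big-endian: lowest address holds the most-significant byte.
The bytes are already most-significant first: 0xB4E3.
0xB4E3 = 46307.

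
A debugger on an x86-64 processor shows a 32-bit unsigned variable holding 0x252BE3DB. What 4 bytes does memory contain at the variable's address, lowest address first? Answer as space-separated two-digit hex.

Split into bytes (most-significant first): 25 2B E3 DB.
Little-endian stores the least-significant byte at the lowest address.
So at ascending addresses the bytes are DB E3 2B 25.

DB E3 2B 25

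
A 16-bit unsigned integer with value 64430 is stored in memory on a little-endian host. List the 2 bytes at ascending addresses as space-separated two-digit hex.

AE FB

64430 in hexadecimal, padded to 16 bits, is 0xFBAE.
Split into bytes (most-significant first): FB AE.
Little-endian stores the least-significant byte at the lowest address.
So at ascending addresses the bytes are AE FB.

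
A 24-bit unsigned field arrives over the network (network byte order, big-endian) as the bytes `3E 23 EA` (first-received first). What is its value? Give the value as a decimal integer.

Big-endian stores the most-significant byte at the lowest address.
The bytes are already most-significant first: 0x3E23EA.
0x3E23EA = 4072426.

4072426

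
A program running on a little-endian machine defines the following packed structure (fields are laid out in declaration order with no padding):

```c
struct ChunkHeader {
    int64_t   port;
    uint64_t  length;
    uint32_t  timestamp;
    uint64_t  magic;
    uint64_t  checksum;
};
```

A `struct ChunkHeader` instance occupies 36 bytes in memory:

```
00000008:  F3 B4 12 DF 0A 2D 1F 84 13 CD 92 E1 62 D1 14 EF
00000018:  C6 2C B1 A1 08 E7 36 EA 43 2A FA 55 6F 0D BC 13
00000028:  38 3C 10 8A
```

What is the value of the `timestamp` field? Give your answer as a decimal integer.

2712743110

`timestamp` follows `port` (8 B), `length` (8 B), so it starts at offset 8 + 8 = 16 and occupies 4 bytes.
Bytes at offsets 16..19: C6 2C B1 A1.
Little-endian stores the least-significant byte at the lowest address.
Reassemble most-significant byte first: A1 B1 2C C6 → 0xA1B12CC6.
0xA1B12CC6 = 2712743110.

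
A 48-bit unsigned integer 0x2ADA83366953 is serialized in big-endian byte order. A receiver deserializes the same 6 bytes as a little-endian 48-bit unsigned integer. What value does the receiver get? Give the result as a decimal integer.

Stored big-endian, the bytes at ascending addresses are 2A DA 83 36 69 53.
Read back as little-endian, the first byte is least significant, giving 0x53693683DA2A.
0x53693683DA2A = 91711351282218.

91711351282218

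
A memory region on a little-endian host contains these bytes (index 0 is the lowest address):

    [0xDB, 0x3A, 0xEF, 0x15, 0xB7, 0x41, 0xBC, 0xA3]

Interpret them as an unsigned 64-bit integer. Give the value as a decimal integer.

Little-endian stores the least-significant byte at the lowest address.
Reassemble most-significant byte first: A3 BC 41 B7 15 EF 3A DB → 0xA3BC41B715EF3ADB.
0xA3BC41B715EF3ADB = 11798377378406677211.

11798377378406677211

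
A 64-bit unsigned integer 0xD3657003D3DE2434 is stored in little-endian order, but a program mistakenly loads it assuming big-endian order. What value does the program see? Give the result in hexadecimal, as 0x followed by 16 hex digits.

Stored little-endian, the bytes at ascending addresses are 34 24 DE D3 03 70 65 D3.
Read back as big-endian, the last byte is least significant, giving 0x3424DED3037065D3.

0x3424DED3037065D3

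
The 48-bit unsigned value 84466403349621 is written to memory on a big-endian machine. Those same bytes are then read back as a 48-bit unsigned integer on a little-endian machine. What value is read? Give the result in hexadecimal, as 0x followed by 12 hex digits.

0x7594F75DD24C

84466403349621 in 48-bit hexadecimal is 0x4CD25DF79475.
Stored big-endian, the bytes at ascending addresses are 4C D2 5D F7 94 75.
Read back as little-endian, the first byte is least significant, giving 0x7594F75DD24C.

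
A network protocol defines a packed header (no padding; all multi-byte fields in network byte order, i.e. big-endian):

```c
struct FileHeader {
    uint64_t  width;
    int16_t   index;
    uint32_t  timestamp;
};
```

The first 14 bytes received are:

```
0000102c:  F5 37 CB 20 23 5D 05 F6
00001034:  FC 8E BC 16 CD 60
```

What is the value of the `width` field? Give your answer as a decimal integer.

`width` is the first field, at byte offset 0, occupying 8 bytes.
Bytes at offsets 0..7: F5 37 CB 20 23 5D 05 F6.
Big-endian: lowest address holds the most-significant byte.
The bytes are already most-significant first: 0xF537CB20235D05F6.
0xF537CB20235D05F6 = 17669815001904121334.

17669815001904121334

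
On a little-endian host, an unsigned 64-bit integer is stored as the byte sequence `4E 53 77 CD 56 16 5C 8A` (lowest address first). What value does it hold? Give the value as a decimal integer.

9969868237161583438

Little-endian: lowest address holds the least-significant byte.
Reassemble most-significant byte first: 8A 5C 16 56 CD 77 53 4E → 0x8A5C1656CD77534E.
0x8A5C1656CD77534E = 9969868237161583438.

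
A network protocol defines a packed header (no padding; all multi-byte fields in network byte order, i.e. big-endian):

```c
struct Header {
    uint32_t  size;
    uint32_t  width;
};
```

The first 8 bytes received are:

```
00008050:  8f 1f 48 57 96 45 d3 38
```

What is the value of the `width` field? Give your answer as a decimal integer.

`width` follows `size` (4 bytes), so it starts at byte offset 4 and occupies 4 bytes.
Bytes at offsets 4..7: 96 45 D3 38.
Big-endian stores the most-significant byte at the lowest address.
The bytes are already most-significant first: 0x9645D338.
0x9645D338 = 2521158456.

2521158456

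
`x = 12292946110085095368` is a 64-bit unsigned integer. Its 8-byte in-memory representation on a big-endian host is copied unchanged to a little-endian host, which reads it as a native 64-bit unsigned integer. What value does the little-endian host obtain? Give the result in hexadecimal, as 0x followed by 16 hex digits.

12292946110085095368 in 64-bit hexadecimal is 0xAA99515B36A45FC8.
Stored big-endian, the bytes at ascending addresses are AA 99 51 5B 36 A4 5F C8.
Read back as little-endian, the first byte is least significant, giving 0xC85FA4365B5199AA.

0xC85FA4365B5199AA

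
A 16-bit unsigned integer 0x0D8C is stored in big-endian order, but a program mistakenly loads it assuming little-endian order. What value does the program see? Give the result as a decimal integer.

Stored big-endian, the bytes at ascending addresses are 0D 8C.
Read back as little-endian, the first byte is least significant, giving 0x8C0D.
0x8C0D = 35853.

35853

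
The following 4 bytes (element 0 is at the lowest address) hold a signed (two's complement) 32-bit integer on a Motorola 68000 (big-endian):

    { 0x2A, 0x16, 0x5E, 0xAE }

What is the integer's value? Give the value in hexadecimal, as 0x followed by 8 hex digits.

Big-endian: lowest address holds the most-significant byte.
The bytes are already most-significant first: 0x2A165EAE.

0x2A165EAE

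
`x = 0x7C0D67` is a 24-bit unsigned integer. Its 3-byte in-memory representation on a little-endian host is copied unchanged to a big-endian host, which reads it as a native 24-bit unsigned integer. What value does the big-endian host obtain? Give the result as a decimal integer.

6753660

Stored little-endian, the bytes at ascending addresses are 67 0D 7C.
Read back as big-endian, the last byte is least significant, giving 0x670D7C.
0x670D7C = 6753660.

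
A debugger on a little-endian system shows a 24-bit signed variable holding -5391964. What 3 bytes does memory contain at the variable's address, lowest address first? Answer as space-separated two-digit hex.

A4 B9 AD

Two's complement of -5391964 in 24 bits: 5391964 = 0x52465C; invert → 0xADB9A3; add 1 → 0xADB9A4.
Split into bytes (most-significant first): AD B9 A4.
In little-endian order the low byte comes first in memory.
So at ascending addresses the bytes are A4 B9 AD.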